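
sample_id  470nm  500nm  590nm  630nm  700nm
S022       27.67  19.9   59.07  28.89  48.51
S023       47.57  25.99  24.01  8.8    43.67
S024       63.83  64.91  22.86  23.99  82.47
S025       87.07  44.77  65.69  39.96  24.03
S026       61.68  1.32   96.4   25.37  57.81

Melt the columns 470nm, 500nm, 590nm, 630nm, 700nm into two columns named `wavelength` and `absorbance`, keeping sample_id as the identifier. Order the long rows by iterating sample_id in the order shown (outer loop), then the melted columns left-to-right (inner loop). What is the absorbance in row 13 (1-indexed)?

25 rows total (5 × 5). Row 13: index ⌊(13-1)/5⌋ = 2 into sample_id → S024; (13-1) mod 5 = 2 into the melted columns → 590nm.
So row 13 is (S024, 590nm, 22.86); absorbance = 22.86.

22.86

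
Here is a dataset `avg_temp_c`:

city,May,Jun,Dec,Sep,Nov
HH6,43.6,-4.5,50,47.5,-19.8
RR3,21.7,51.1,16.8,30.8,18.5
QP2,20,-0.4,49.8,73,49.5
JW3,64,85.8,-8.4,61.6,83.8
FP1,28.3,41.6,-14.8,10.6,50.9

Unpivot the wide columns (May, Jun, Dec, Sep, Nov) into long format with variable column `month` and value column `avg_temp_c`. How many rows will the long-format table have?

5 city values × 5 melted columns = 25 rows.

25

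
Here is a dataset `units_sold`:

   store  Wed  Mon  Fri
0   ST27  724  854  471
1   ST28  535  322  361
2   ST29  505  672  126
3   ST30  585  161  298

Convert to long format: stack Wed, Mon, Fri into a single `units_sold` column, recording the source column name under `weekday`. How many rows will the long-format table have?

4 store values × 3 melted columns = 12 rows.

12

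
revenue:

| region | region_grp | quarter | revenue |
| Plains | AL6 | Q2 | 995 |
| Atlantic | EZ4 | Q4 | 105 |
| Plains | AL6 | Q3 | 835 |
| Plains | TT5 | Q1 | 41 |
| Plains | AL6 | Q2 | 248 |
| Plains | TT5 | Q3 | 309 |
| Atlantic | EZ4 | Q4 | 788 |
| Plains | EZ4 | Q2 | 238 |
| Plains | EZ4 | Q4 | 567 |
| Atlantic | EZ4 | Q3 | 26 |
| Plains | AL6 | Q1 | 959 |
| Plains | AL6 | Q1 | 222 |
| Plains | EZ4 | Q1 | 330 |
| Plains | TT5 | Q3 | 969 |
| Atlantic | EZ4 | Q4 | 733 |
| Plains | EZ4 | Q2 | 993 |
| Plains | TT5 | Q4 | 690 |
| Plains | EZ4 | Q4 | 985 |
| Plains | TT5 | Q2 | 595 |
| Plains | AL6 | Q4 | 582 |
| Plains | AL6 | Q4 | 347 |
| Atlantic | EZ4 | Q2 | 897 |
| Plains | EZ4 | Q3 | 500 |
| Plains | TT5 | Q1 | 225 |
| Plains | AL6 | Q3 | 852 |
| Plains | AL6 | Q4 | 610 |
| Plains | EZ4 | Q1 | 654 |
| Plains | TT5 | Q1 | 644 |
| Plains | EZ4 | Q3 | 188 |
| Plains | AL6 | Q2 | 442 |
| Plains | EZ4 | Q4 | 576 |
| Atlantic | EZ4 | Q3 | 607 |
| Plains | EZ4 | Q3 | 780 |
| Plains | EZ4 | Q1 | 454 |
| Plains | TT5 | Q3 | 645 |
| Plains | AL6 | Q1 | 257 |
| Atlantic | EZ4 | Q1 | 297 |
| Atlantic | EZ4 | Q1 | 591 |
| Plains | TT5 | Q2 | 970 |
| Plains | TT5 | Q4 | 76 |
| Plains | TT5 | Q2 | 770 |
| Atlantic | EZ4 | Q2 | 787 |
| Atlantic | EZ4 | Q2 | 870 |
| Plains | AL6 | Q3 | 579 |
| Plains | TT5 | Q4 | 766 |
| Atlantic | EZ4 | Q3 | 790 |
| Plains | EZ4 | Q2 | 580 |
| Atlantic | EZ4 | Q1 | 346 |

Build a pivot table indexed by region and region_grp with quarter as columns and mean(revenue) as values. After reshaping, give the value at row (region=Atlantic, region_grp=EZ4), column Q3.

Rows with region=Atlantic, region_grp=EZ4 and quarter=Q3: revenue values are 26, 607, 790.
(26 + 607 + 790) / 3 = 474.33.

474.33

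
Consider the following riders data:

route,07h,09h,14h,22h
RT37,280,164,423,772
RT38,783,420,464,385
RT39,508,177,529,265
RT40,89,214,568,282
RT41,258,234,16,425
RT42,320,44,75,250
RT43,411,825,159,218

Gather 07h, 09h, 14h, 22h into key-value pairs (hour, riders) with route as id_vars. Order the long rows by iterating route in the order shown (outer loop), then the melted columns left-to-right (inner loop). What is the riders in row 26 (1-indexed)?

825

28 rows total (7 × 4). Row 26: index ⌊(26-1)/4⌋ = 6 into route → RT43; (26-1) mod 4 = 1 into the melted columns → 09h.
So row 26 is (RT43, 09h, 825); riders = 825.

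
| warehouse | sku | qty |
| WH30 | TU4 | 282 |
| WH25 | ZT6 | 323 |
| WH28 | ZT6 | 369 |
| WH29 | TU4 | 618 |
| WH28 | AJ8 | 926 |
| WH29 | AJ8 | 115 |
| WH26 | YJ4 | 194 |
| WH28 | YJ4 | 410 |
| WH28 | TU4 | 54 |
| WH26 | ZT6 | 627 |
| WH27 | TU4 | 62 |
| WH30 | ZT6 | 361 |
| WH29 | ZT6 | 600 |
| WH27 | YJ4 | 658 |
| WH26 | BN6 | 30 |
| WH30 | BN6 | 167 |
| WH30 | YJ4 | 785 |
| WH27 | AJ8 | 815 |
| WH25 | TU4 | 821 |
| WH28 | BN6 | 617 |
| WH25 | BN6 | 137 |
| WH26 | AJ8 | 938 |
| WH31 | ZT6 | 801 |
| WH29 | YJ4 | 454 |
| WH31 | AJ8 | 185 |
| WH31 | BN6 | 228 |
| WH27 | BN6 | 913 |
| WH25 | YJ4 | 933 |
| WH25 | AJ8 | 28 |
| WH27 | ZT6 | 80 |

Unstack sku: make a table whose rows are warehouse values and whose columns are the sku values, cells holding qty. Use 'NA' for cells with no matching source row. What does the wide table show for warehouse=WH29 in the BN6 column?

No long-format row has warehouse=WH29 and sku=BN6, so the cell is NA.

NA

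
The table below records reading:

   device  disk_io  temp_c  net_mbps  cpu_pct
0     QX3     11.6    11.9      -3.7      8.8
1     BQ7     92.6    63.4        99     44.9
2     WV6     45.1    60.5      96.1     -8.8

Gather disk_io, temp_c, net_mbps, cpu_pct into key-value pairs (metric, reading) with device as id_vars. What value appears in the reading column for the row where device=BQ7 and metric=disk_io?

Unpivoting turns each (device, wide-column) pair into one long row.
The wide cell at row BQ7, column disk_io holds 92.6, so the long row (BQ7, disk_io) has reading=92.6.

92.6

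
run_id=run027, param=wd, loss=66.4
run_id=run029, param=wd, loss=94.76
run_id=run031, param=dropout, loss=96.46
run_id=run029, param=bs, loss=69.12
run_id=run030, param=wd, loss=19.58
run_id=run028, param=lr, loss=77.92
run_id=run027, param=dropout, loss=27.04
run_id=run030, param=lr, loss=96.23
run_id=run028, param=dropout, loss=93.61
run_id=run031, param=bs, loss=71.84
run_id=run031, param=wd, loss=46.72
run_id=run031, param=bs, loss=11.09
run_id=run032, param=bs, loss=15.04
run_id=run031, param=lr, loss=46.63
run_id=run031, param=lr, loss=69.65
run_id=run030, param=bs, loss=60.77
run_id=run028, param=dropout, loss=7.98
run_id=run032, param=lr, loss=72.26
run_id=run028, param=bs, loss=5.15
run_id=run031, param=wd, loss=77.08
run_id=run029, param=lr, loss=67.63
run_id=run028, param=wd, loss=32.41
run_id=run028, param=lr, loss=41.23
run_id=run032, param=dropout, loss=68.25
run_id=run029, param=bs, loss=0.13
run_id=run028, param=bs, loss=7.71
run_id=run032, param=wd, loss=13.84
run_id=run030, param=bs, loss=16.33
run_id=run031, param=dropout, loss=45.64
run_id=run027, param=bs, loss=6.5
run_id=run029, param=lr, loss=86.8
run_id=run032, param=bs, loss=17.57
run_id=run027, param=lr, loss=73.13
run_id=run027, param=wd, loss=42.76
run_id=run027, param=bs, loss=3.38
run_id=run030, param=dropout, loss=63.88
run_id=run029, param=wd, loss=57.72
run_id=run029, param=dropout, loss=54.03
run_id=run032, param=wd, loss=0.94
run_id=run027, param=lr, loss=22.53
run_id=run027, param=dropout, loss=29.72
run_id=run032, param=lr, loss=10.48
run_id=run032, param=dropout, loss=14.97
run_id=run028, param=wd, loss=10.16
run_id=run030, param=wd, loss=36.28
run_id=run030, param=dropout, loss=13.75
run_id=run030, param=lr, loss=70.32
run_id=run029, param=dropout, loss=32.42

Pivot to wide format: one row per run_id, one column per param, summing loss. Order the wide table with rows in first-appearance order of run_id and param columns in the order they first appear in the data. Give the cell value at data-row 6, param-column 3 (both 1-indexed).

32.61

With rows in first-appearance order of run_id, row 6 is run_id=run032. param columns in first-appearance order: wd, dropout, bs, lr; column 3 is bs.
Long rows with run_id=run032, param=bs: 15.04 + 17.57 = 32.61.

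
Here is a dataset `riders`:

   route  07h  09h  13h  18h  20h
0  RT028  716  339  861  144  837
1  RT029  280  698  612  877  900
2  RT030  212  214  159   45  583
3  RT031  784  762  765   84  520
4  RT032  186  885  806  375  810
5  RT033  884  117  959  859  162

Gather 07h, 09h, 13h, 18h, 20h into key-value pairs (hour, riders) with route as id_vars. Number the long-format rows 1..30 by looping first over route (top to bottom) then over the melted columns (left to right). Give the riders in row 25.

30 rows total (6 × 5). Row 25: index ⌊(25-1)/5⌋ = 4 into route → RT032; (25-1) mod 5 = 4 into the melted columns → 20h.
So row 25 is (RT032, 20h, 810); riders = 810.

810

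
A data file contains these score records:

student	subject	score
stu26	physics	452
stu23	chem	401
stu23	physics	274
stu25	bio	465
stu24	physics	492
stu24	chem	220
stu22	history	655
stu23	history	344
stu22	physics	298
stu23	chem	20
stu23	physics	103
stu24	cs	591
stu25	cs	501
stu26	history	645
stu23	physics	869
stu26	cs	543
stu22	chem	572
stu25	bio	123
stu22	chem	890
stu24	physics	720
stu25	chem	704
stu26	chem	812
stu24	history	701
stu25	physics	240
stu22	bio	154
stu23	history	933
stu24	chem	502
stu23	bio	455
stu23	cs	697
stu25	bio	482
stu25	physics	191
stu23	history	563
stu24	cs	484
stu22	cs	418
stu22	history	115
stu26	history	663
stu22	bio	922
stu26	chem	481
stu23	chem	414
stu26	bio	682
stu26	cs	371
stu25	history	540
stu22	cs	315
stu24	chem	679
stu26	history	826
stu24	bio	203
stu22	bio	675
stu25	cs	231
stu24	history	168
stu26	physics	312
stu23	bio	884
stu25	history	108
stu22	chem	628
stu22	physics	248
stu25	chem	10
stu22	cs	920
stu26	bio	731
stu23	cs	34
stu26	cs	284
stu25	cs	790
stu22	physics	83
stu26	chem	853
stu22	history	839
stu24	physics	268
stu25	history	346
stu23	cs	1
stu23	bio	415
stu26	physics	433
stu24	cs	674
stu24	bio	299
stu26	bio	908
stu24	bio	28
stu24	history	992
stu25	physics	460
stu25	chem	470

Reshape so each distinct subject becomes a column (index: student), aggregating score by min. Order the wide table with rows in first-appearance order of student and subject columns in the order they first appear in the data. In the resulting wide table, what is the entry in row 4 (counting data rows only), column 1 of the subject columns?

With rows in first-appearance order of student, row 4 is student=stu24. subject columns in first-appearance order: physics, chem, bio, history, cs; column 1 is physics.
Long rows with student=stu24, subject=physics: min(492, 720, 268) = 268.

268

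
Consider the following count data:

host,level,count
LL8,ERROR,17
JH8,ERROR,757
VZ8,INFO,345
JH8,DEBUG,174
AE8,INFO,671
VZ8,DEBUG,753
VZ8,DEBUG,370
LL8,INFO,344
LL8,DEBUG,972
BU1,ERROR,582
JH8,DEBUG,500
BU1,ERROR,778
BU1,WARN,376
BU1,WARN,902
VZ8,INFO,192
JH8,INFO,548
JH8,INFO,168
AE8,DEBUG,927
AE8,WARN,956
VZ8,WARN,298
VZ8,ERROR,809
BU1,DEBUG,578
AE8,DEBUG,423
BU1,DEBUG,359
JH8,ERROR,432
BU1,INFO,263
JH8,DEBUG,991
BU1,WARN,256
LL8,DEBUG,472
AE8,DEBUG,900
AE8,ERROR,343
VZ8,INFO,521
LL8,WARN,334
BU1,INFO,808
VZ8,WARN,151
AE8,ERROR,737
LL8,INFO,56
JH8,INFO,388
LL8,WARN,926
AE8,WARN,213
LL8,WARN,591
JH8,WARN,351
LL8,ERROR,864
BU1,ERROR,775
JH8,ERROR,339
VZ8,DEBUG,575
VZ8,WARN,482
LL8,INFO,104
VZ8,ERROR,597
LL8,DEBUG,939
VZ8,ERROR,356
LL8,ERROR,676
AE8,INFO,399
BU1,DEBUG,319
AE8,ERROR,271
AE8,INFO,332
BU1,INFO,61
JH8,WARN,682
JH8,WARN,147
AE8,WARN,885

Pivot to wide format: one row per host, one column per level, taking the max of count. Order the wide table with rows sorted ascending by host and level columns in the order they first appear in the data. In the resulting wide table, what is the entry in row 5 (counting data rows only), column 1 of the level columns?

With rows sorted ascending by host, row 5 is host=VZ8. level columns in first-appearance order: ERROR, INFO, DEBUG, WARN; column 1 is ERROR.
Long rows with host=VZ8, level=ERROR: max(809, 597, 356) = 809.

809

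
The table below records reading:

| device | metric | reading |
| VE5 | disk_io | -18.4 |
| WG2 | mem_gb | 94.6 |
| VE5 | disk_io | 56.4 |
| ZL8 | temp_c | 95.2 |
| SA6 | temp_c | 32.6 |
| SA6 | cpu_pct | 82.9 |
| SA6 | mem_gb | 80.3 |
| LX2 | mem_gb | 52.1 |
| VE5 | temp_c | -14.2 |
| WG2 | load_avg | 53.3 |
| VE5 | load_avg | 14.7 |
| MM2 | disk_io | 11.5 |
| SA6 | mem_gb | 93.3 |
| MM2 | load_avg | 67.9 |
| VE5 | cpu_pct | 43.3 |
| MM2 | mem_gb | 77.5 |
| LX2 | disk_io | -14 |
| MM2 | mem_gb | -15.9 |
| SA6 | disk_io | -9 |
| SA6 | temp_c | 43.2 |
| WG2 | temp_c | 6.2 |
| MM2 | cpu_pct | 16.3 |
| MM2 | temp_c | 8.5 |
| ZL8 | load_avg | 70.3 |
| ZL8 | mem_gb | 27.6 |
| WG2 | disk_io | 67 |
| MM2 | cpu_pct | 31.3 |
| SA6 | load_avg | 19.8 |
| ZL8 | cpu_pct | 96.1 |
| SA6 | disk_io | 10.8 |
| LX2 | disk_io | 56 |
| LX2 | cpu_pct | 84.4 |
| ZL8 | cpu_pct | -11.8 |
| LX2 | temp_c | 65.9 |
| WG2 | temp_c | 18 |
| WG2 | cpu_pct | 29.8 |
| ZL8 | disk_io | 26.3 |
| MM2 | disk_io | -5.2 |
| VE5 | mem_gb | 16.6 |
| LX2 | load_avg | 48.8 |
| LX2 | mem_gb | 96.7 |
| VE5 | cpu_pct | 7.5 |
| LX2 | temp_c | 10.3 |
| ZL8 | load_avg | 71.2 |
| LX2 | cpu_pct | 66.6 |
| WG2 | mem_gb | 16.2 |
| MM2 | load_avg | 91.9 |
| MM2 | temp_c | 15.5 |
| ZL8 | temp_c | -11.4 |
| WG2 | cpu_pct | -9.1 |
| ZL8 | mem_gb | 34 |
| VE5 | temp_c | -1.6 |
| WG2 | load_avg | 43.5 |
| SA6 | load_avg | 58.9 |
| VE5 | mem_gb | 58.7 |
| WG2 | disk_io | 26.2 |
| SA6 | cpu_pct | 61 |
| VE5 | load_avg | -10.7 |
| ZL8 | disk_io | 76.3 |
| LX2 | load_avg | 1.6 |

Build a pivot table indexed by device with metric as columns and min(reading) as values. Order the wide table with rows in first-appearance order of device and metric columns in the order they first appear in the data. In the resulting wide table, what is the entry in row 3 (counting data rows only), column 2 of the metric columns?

27.6

With rows in first-appearance order of device, row 3 is device=ZL8. metric columns in first-appearance order: disk_io, mem_gb, temp_c, cpu_pct, load_avg; column 2 is mem_gb.
Long rows with device=ZL8, metric=mem_gb: min(27.6, 34) = 27.6.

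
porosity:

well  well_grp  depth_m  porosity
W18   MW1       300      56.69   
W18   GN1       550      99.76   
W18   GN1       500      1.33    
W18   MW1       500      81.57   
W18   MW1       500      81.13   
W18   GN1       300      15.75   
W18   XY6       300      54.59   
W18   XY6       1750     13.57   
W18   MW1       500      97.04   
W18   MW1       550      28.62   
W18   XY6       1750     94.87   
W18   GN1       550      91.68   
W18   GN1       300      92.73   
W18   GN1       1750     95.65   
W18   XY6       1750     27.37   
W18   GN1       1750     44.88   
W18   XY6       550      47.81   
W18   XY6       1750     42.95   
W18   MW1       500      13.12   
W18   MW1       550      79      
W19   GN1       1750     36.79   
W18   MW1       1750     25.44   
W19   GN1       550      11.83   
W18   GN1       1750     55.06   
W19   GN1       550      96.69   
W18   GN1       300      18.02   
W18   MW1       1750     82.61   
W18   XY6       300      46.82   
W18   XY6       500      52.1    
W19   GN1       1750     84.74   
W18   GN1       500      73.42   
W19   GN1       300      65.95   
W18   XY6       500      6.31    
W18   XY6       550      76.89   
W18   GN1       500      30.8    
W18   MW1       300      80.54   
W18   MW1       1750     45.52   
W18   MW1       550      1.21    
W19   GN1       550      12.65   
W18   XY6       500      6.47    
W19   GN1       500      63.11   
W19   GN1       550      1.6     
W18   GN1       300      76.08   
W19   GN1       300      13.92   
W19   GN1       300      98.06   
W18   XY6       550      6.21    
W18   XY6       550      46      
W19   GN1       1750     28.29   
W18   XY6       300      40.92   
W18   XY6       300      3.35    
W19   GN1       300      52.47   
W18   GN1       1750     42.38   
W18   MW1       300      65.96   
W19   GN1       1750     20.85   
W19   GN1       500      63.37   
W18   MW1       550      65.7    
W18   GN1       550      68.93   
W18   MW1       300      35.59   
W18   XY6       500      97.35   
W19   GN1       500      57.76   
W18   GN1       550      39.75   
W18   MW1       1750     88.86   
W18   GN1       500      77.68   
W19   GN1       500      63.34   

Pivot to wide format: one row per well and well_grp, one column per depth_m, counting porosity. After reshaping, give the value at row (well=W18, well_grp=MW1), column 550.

4

Rows with well=W18, well_grp=MW1 and depth_m=550: porosity values are 28.62, 79, 1.21, 65.7.
4 rows match — count = 4.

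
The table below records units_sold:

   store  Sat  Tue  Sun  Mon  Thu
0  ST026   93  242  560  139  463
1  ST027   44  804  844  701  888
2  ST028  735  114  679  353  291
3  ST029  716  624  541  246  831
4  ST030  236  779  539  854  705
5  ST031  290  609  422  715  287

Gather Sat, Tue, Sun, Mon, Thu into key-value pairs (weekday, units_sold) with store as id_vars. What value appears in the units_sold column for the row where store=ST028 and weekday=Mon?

Unpivoting turns each (store, wide-column) pair into one long row.
The wide cell at row ST028, column Mon holds 353, so the long row (ST028, Mon) has units_sold=353.

353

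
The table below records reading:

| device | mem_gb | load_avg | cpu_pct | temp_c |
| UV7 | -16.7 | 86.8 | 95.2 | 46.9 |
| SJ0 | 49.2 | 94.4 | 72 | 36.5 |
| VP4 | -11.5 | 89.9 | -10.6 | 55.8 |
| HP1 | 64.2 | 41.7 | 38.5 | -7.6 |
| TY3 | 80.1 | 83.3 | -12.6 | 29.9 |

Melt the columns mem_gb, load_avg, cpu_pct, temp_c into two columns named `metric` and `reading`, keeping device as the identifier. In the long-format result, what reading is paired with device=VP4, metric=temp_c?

Unpivoting turns each (device, wide-column) pair into one long row.
The wide cell at row VP4, column temp_c holds 55.8, so the long row (VP4, temp_c) has reading=55.8.

55.8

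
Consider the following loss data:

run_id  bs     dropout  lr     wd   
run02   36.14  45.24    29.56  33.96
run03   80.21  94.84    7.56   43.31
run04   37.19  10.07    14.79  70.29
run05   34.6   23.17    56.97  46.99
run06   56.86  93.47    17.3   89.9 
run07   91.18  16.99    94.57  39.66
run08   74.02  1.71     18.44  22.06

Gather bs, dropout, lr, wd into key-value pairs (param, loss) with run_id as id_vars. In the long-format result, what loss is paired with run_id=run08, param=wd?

22.06

Unpivoting turns each (run_id, wide-column) pair into one long row.
The wide cell at row run08, column wd holds 22.06, so the long row (run08, wd) has loss=22.06.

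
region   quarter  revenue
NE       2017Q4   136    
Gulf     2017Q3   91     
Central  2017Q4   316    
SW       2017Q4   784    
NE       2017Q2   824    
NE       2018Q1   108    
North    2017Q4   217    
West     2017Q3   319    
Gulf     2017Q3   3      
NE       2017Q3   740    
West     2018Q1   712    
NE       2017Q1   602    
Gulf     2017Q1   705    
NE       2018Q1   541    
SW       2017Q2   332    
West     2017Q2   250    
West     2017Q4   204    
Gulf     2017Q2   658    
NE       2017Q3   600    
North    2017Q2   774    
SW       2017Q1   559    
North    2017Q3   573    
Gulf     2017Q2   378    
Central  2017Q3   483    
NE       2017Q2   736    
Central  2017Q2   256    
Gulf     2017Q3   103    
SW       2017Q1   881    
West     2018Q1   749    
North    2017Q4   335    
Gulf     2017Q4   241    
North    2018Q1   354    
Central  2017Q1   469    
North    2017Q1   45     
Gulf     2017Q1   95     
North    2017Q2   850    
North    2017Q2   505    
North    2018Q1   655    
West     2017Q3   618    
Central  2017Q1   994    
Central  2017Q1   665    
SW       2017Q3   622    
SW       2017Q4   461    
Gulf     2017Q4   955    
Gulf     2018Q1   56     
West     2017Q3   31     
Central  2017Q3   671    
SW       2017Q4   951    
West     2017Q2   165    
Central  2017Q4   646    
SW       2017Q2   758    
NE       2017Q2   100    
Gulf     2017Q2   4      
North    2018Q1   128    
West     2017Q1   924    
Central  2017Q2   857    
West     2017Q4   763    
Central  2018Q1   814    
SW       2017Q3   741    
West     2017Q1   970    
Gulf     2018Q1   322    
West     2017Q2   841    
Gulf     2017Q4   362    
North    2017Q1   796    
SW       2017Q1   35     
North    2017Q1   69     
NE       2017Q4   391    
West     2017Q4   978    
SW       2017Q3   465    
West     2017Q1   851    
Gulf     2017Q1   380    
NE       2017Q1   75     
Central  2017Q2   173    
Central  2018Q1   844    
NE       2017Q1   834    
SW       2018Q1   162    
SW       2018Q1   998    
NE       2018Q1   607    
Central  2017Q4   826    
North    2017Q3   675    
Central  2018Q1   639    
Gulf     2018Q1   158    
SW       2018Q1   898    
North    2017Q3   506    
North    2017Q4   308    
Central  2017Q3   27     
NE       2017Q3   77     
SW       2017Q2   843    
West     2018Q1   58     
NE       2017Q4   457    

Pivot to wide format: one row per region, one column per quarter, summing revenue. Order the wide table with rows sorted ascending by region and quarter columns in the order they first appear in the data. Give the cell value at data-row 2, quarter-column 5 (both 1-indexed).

With rows sorted ascending by region, row 2 is region=Gulf. quarter columns in first-appearance order: 2017Q4, 2017Q3, 2017Q2, 2018Q1, 2017Q1; column 5 is 2017Q1.
Long rows with region=Gulf, quarter=2017Q1: 705 + 95 + 380 = 1180.

1180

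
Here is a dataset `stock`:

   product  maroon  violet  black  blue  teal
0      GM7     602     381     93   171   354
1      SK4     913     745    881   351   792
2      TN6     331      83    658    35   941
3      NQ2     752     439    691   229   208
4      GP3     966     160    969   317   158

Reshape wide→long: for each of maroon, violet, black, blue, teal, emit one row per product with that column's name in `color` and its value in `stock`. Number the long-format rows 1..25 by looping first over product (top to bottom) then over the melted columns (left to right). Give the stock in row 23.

969

25 rows total (5 × 5). Row 23: index ⌊(23-1)/5⌋ = 4 into product → GP3; (23-1) mod 5 = 2 into the melted columns → black.
So row 23 is (GP3, black, 969); stock = 969.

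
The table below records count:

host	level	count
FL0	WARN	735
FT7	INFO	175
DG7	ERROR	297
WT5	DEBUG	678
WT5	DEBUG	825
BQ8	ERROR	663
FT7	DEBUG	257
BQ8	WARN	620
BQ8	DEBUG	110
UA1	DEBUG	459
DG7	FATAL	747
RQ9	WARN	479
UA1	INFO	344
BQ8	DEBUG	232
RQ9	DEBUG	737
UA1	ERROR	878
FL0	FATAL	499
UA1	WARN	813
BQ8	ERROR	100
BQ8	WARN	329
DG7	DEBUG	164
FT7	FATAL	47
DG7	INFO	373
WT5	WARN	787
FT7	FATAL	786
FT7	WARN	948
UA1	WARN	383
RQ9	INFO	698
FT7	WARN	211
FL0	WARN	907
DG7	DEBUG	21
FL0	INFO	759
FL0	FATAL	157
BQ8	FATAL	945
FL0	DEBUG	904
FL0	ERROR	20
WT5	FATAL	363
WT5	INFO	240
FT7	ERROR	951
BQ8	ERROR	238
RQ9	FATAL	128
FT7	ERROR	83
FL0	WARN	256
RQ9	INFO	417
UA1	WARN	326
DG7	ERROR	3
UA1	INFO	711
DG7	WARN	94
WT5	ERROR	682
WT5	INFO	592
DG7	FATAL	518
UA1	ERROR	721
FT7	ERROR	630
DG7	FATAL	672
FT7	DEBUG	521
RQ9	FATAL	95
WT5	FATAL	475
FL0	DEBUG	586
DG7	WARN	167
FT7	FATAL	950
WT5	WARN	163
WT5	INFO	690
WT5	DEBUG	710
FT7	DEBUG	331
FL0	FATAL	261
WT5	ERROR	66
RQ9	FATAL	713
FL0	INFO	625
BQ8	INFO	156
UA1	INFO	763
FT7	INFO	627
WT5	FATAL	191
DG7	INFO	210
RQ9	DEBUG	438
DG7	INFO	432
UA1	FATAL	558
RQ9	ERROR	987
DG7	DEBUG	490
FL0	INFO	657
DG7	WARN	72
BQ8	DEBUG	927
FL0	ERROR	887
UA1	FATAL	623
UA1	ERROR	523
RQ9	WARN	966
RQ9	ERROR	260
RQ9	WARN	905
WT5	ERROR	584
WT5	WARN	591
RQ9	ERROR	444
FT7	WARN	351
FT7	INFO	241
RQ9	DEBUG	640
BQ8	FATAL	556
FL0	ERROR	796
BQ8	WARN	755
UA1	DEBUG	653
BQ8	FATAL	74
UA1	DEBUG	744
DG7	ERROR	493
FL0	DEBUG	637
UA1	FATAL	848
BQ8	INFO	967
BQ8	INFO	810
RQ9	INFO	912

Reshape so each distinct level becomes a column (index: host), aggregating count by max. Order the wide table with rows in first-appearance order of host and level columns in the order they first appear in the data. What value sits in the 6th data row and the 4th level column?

744

With rows in first-appearance order of host, row 6 is host=UA1. level columns in first-appearance order: WARN, INFO, ERROR, DEBUG, FATAL; column 4 is DEBUG.
Long rows with host=UA1, level=DEBUG: max(459, 653, 744) = 744.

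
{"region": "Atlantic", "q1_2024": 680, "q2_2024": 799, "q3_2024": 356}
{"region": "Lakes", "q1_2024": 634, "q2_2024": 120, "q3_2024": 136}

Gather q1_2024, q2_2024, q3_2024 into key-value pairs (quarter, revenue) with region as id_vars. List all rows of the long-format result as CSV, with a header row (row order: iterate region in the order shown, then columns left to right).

Each (region, column) pair becomes one row: 2 × 3 = 6 rows.
For example, (Atlantic, q1_2024) → revenue=680.

region,quarter,revenue
Atlantic,q1_2024,680
Atlantic,q2_2024,799
Atlantic,q3_2024,356
Lakes,q1_2024,634
Lakes,q2_2024,120
Lakes,q3_2024,136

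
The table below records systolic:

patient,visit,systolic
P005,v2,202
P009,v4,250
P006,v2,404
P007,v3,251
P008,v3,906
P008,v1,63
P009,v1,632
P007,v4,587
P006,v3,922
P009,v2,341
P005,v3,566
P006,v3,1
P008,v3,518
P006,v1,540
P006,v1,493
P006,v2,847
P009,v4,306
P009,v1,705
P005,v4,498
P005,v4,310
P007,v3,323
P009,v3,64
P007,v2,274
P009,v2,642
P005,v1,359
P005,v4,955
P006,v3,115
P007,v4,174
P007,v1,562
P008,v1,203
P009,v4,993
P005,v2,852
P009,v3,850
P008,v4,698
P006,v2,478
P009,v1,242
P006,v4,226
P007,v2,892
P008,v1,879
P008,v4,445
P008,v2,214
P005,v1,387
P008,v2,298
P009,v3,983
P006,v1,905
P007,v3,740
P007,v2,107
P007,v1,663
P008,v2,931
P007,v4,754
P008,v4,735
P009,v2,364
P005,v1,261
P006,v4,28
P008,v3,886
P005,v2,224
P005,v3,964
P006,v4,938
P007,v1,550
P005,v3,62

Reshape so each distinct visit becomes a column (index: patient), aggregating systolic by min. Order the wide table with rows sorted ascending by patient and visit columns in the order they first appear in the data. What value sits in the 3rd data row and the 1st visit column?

107

With rows sorted ascending by patient, row 3 is patient=P007. visit columns in first-appearance order: v2, v4, v3, v1; column 1 is v2.
Long rows with patient=P007, visit=v2: min(274, 892, 107) = 107.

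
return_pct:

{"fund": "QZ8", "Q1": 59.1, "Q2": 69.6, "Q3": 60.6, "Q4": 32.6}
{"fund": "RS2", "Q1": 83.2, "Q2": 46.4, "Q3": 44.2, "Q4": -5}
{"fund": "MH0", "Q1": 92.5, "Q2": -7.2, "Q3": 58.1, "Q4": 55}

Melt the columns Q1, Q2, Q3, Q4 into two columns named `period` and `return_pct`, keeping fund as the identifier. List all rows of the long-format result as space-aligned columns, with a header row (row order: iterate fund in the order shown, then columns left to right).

fund  period  return_pct
QZ8   Q1      59.1      
QZ8   Q2      69.6      
QZ8   Q3      60.6      
QZ8   Q4      32.6      
RS2   Q1      83.2      
RS2   Q2      46.4      
RS2   Q3      44.2      
RS2   Q4      -5        
MH0   Q1      92.5      
MH0   Q2      -7.2      
MH0   Q3      58.1      
MH0   Q4      55        

Each (fund, column) pair becomes one row: 3 × 4 = 12 rows.
For example, (QZ8, Q1) → return_pct=59.1.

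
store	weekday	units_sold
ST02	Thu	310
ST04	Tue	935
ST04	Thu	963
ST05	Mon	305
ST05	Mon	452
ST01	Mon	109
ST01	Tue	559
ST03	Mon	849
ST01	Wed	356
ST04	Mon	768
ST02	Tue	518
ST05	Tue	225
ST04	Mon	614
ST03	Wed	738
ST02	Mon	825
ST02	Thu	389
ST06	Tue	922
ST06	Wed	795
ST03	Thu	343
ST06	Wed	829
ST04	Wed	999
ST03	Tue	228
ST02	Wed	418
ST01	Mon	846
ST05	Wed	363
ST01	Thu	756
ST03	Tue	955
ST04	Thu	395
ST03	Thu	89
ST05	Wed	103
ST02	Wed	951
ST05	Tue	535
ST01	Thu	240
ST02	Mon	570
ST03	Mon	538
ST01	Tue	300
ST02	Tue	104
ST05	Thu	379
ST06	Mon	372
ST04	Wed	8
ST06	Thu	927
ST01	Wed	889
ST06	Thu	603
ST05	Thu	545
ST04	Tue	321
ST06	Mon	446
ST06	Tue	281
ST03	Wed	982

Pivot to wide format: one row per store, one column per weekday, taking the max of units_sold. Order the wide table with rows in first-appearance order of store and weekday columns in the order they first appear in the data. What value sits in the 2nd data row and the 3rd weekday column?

With rows in first-appearance order of store, row 2 is store=ST04. weekday columns in first-appearance order: Thu, Tue, Mon, Wed; column 3 is Mon.
Long rows with store=ST04, weekday=Mon: max(768, 614) = 768.

768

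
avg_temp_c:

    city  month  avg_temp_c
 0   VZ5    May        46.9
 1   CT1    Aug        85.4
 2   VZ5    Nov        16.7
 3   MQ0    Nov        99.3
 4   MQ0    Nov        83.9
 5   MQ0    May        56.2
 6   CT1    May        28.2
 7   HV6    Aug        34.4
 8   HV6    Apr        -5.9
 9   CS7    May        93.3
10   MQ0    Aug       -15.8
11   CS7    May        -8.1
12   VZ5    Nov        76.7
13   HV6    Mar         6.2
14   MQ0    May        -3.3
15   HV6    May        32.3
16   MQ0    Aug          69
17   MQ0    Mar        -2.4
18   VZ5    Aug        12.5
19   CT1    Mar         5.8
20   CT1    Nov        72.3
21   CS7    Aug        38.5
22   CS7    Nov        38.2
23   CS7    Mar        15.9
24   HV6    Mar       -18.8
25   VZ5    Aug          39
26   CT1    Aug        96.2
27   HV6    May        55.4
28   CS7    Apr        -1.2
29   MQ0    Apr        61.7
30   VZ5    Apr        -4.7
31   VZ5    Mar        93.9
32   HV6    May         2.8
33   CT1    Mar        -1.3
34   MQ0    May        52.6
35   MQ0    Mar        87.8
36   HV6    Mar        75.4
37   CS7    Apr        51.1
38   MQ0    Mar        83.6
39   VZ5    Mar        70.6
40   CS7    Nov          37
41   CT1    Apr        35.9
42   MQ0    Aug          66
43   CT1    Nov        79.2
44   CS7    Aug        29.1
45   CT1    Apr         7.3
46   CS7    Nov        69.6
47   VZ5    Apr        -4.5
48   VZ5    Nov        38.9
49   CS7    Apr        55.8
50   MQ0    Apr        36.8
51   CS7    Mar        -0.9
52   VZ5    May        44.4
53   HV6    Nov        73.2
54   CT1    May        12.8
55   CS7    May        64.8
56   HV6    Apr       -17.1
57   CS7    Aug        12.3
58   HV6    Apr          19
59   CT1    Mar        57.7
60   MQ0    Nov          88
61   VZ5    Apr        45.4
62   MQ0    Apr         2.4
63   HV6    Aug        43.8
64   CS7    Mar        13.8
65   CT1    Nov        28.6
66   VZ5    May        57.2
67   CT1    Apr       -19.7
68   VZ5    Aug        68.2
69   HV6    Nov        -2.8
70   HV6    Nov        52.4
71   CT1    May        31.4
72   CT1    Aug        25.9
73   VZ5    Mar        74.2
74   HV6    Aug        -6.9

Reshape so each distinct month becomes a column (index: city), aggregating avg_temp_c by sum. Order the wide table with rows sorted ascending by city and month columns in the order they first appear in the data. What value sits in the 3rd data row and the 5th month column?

62.8

With rows sorted ascending by city, row 3 is city=HV6. month columns in first-appearance order: May, Aug, Nov, Apr, Mar; column 5 is Mar.
Long rows with city=HV6, month=Mar: 6.2 + -18.8 + 75.4 = 62.8.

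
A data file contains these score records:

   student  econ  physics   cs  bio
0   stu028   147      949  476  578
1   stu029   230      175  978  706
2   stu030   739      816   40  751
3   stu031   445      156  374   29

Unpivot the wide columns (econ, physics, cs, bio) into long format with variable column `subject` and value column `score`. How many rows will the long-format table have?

4 student values × 4 melted columns = 16 rows.

16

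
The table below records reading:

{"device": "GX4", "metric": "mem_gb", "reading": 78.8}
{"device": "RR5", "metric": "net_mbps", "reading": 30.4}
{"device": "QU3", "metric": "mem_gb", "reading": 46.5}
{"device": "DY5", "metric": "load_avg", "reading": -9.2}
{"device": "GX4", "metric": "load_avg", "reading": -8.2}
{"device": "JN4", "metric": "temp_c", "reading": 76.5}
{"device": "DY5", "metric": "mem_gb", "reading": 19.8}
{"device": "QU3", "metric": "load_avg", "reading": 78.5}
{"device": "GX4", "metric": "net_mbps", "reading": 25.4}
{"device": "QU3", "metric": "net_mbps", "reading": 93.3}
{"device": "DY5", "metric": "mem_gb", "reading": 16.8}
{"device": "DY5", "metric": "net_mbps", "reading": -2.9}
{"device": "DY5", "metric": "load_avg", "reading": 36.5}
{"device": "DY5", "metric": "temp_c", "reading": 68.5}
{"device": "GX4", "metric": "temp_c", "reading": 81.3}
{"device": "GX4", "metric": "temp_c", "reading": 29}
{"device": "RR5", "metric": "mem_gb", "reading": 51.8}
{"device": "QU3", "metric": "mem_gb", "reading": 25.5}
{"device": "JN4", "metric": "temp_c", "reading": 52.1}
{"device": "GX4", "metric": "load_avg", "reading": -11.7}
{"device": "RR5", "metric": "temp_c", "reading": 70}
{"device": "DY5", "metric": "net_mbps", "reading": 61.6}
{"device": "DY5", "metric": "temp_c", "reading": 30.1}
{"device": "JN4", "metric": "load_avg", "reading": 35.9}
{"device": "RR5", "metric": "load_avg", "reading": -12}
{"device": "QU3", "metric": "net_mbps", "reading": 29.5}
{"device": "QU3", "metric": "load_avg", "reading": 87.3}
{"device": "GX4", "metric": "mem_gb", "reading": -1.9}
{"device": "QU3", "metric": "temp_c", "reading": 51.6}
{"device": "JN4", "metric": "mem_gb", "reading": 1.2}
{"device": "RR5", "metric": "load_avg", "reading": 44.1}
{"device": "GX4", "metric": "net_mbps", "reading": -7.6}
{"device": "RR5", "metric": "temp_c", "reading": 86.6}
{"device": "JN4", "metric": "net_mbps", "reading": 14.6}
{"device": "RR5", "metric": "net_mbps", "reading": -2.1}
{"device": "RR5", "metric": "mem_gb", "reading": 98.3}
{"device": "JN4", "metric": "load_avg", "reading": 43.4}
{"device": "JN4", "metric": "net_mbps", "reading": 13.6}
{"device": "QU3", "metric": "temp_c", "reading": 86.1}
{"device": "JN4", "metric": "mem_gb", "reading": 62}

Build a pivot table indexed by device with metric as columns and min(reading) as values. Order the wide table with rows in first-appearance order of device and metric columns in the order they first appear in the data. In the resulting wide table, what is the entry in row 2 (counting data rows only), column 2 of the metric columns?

With rows in first-appearance order of device, row 2 is device=RR5. metric columns in first-appearance order: mem_gb, net_mbps, load_avg, temp_c; column 2 is net_mbps.
Long rows with device=RR5, metric=net_mbps: min(30.4, -2.1) = -2.1.

-2.1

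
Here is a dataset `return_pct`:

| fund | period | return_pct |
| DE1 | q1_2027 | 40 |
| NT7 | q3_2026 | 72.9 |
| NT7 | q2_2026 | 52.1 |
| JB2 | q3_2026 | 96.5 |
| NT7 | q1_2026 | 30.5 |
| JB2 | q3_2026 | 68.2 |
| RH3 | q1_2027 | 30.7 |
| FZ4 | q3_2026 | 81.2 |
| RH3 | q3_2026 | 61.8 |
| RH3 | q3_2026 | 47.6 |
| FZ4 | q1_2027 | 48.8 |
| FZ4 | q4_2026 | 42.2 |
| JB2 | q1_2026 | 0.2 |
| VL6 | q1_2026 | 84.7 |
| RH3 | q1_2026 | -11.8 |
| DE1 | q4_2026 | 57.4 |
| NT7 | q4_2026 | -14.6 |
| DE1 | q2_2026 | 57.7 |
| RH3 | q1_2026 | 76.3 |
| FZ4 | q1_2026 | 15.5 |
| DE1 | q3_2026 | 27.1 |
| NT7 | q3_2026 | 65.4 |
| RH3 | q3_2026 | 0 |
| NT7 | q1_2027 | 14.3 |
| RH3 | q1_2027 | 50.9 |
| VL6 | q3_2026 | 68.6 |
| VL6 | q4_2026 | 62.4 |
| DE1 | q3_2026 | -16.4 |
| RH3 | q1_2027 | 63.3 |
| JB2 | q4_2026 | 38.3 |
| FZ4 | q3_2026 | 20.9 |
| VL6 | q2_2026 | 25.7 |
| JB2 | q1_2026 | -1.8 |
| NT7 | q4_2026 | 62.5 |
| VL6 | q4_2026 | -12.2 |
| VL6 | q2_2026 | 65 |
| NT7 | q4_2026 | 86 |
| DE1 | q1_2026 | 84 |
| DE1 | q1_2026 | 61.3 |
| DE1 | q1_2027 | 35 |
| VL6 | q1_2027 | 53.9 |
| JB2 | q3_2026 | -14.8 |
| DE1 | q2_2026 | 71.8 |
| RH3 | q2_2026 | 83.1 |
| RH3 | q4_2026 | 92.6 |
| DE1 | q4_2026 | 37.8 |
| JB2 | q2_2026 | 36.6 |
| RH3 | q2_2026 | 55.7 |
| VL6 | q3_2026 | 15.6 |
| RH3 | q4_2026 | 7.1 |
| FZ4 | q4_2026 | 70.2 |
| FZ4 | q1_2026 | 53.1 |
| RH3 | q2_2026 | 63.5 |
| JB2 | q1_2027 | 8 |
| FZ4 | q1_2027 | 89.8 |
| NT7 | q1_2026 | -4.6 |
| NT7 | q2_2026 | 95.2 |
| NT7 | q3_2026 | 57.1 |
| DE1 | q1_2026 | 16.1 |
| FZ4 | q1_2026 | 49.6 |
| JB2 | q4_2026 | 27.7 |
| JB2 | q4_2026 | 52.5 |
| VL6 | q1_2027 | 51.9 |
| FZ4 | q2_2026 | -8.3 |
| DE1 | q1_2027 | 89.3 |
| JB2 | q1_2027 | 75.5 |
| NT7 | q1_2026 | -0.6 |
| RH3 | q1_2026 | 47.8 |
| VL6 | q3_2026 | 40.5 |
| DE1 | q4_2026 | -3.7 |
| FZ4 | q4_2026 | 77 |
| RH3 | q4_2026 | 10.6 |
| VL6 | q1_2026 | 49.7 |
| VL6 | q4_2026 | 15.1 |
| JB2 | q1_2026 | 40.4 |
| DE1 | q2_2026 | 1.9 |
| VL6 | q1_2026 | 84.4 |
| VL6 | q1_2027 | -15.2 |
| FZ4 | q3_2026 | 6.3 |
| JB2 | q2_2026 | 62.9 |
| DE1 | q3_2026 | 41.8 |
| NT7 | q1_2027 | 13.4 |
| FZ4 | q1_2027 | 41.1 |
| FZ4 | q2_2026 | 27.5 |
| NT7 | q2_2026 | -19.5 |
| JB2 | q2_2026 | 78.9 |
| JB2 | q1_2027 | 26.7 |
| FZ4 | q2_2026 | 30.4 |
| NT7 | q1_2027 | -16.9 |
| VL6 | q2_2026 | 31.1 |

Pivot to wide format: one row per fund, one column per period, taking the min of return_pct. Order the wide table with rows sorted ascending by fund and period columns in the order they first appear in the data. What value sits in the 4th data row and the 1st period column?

With rows sorted ascending by fund, row 4 is fund=NT7. period columns in first-appearance order: q1_2027, q3_2026, q2_2026, q1_2026, q4_2026; column 1 is q1_2027.
Long rows with fund=NT7, period=q1_2027: min(14.3, 13.4, -16.9) = -16.9.

-16.9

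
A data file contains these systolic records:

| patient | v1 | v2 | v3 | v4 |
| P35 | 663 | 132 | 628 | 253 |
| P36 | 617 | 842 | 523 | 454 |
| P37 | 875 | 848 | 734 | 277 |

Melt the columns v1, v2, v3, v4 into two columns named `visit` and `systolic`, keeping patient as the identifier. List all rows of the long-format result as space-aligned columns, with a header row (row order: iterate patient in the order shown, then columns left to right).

patient  visit  systolic
P35      v1     663     
P35      v2     132     
P35      v3     628     
P35      v4     253     
P36      v1     617     
P36      v2     842     
P36      v3     523     
P36      v4     454     
P37      v1     875     
P37      v2     848     
P37      v3     734     
P37      v4     277     

Each (patient, column) pair becomes one row: 3 × 4 = 12 rows.
For example, (P35, v1) → systolic=663.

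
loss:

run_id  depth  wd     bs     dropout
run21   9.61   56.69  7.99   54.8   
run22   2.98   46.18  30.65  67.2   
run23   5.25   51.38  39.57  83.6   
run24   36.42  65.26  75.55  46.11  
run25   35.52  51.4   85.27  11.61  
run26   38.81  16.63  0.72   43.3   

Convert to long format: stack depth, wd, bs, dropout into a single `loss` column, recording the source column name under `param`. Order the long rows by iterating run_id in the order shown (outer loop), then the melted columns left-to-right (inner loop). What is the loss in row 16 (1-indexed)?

46.11

24 rows total (6 × 4). Row 16: index ⌊(16-1)/4⌋ = 3 into run_id → run24; (16-1) mod 4 = 3 into the melted columns → dropout.
So row 16 is (run24, dropout, 46.11); loss = 46.11.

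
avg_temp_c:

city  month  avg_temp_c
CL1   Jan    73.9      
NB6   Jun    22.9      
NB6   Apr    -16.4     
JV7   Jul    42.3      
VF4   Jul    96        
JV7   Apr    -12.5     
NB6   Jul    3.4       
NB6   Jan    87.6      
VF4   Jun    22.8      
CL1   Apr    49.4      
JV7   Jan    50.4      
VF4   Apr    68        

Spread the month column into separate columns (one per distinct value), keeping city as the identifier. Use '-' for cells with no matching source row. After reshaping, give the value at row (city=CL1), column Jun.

No long-format row has city=CL1 and month=Jun, so the cell is -.

-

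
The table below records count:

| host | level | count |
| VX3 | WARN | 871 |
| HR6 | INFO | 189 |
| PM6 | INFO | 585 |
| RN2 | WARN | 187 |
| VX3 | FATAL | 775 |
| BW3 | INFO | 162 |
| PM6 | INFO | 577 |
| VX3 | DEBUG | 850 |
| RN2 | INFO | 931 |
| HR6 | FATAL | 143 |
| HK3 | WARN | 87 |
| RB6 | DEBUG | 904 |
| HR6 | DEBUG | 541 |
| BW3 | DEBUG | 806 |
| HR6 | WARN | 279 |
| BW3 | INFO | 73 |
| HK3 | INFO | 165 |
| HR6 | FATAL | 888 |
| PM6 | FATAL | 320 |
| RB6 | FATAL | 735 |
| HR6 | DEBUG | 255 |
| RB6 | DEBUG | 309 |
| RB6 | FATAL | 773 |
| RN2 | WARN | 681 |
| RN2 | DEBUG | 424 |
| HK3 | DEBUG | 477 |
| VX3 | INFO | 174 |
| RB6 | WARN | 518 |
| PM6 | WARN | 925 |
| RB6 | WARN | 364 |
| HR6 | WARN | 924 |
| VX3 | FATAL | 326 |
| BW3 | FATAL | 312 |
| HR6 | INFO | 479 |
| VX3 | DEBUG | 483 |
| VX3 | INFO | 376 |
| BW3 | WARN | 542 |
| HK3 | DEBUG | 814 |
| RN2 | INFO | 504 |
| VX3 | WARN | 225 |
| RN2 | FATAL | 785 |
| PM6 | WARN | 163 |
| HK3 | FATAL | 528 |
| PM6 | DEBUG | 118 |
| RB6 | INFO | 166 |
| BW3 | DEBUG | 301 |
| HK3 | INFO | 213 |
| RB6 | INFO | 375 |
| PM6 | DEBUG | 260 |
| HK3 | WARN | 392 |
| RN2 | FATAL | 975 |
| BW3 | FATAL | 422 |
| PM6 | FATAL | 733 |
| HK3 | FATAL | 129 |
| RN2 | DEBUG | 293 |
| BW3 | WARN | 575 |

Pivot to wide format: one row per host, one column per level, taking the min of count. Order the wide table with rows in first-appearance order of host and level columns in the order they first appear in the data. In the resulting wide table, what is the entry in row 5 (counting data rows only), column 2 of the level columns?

With rows in first-appearance order of host, row 5 is host=BW3. level columns in first-appearance order: WARN, INFO, FATAL, DEBUG; column 2 is INFO.
Long rows with host=BW3, level=INFO: min(162, 73) = 73.

73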